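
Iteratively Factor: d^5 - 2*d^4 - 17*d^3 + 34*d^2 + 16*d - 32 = (d - 4)*(d^4 + 2*d^3 - 9*d^2 - 2*d + 8) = (d - 4)*(d - 2)*(d^3 + 4*d^2 - d - 4) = (d - 4)*(d - 2)*(d + 4)*(d^2 - 1) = (d - 4)*(d - 2)*(d - 1)*(d + 4)*(d + 1)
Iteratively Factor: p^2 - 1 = (p + 1)*(p - 1)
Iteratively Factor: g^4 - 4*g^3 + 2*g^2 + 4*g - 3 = (g + 1)*(g^3 - 5*g^2 + 7*g - 3) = (g - 1)*(g + 1)*(g^2 - 4*g + 3) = (g - 1)^2*(g + 1)*(g - 3)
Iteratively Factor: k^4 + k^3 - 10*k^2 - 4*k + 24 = (k - 2)*(k^3 + 3*k^2 - 4*k - 12) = (k - 2)*(k + 2)*(k^2 + k - 6) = (k - 2)*(k + 2)*(k + 3)*(k - 2)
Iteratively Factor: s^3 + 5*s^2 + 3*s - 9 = (s - 1)*(s^2 + 6*s + 9) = (s - 1)*(s + 3)*(s + 3)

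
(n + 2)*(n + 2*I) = n^2 + 2*n + 2*I*n + 4*I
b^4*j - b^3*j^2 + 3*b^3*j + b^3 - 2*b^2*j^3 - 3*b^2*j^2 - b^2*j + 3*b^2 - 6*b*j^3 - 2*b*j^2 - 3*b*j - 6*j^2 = (b + 3)*(b - 2*j)*(b + j)*(b*j + 1)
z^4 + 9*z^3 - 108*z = z*(z - 3)*(z + 6)^2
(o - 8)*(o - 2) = o^2 - 10*o + 16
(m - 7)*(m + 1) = m^2 - 6*m - 7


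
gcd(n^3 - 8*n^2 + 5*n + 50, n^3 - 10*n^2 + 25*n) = n^2 - 10*n + 25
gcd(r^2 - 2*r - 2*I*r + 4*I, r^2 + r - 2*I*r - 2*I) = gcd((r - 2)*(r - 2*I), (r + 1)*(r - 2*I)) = r - 2*I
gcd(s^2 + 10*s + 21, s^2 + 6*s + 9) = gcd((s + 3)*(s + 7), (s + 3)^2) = s + 3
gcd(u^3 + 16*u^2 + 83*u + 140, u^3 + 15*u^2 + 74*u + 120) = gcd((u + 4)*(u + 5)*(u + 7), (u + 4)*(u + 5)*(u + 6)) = u^2 + 9*u + 20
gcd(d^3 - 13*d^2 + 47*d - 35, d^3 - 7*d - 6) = 1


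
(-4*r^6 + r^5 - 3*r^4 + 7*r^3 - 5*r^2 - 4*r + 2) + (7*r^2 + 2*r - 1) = -4*r^6 + r^5 - 3*r^4 + 7*r^3 + 2*r^2 - 2*r + 1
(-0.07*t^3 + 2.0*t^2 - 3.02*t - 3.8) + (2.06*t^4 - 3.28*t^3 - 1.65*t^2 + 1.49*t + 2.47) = 2.06*t^4 - 3.35*t^3 + 0.35*t^2 - 1.53*t - 1.33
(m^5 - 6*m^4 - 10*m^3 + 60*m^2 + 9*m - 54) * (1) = m^5 - 6*m^4 - 10*m^3 + 60*m^2 + 9*m - 54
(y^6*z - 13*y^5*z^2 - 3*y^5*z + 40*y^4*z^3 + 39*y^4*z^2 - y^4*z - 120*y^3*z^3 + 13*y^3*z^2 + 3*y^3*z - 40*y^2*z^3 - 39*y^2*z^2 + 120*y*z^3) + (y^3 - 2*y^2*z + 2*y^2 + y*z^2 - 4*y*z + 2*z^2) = y^6*z - 13*y^5*z^2 - 3*y^5*z + 40*y^4*z^3 + 39*y^4*z^2 - y^4*z - 120*y^3*z^3 + 13*y^3*z^2 + 3*y^3*z + y^3 - 40*y^2*z^3 - 39*y^2*z^2 - 2*y^2*z + 2*y^2 + 120*y*z^3 + y*z^2 - 4*y*z + 2*z^2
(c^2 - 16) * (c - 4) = c^3 - 4*c^2 - 16*c + 64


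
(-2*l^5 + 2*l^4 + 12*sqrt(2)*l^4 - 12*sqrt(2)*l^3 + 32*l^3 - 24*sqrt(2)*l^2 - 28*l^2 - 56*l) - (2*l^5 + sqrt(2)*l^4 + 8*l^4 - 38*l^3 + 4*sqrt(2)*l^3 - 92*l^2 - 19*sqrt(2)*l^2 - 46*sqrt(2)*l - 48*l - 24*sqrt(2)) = -4*l^5 - 6*l^4 + 11*sqrt(2)*l^4 - 16*sqrt(2)*l^3 + 70*l^3 - 5*sqrt(2)*l^2 + 64*l^2 - 8*l + 46*sqrt(2)*l + 24*sqrt(2)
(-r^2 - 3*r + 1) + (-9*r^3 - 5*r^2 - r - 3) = -9*r^3 - 6*r^2 - 4*r - 2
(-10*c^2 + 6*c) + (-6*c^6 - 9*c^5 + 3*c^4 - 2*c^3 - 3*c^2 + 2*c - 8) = -6*c^6 - 9*c^5 + 3*c^4 - 2*c^3 - 13*c^2 + 8*c - 8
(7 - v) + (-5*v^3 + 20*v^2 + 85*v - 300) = -5*v^3 + 20*v^2 + 84*v - 293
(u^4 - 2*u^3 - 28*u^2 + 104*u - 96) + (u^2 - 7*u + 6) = u^4 - 2*u^3 - 27*u^2 + 97*u - 90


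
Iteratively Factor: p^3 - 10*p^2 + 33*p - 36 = (p - 4)*(p^2 - 6*p + 9) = (p - 4)*(p - 3)*(p - 3)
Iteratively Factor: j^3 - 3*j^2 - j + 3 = (j - 1)*(j^2 - 2*j - 3) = (j - 1)*(j + 1)*(j - 3)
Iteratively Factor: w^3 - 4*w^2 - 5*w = (w - 5)*(w^2 + w) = w*(w - 5)*(w + 1)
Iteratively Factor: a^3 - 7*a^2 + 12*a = (a - 3)*(a^2 - 4*a) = a*(a - 3)*(a - 4)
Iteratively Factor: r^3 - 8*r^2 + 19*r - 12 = (r - 3)*(r^2 - 5*r + 4) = (r - 3)*(r - 1)*(r - 4)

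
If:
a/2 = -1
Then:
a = -2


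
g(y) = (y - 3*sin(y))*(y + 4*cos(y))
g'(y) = (1 - 4*sin(y))*(y - 3*sin(y)) + (1 - 3*cos(y))*(y + 4*cos(y)) = -(y - 3*sin(y))*(4*sin(y) - 1) - (y + 4*cos(y))*(3*cos(y) - 1)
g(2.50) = -0.50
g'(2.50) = -3.38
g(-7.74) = 34.67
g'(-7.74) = -28.47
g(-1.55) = -2.13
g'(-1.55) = 5.87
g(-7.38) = 26.16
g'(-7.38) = -19.43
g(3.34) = -2.29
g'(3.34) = 4.74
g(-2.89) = 14.50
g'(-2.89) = -30.69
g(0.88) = -4.91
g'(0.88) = -0.14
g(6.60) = 58.93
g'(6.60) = -20.64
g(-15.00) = 235.39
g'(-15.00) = -106.14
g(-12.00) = 117.38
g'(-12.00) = 28.81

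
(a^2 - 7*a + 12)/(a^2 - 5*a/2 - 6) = 2*(a - 3)/(2*a + 3)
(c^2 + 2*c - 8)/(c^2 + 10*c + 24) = (c - 2)/(c + 6)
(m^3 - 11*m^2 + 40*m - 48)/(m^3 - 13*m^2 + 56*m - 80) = (m - 3)/(m - 5)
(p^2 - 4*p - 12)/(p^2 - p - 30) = (p + 2)/(p + 5)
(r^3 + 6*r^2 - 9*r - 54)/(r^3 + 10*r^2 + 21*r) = (r^2 + 3*r - 18)/(r*(r + 7))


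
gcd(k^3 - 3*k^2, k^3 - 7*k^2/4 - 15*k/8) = k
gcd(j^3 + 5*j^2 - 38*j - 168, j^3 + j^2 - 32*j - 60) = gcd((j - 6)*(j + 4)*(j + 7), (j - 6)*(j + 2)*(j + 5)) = j - 6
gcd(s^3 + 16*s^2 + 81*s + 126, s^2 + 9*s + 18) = s^2 + 9*s + 18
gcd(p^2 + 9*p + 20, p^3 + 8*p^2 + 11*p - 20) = p^2 + 9*p + 20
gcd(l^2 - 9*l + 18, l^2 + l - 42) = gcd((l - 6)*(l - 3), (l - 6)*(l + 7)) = l - 6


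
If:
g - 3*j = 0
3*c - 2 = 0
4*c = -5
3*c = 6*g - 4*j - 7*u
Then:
No Solution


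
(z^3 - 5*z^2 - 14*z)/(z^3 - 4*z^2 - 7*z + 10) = z*(z - 7)/(z^2 - 6*z + 5)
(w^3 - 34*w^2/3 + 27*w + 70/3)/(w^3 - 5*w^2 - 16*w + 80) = (3*w^2 - 19*w - 14)/(3*(w^2 - 16))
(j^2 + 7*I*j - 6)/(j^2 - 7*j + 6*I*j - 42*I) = (j + I)/(j - 7)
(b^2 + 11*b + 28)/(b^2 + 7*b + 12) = (b + 7)/(b + 3)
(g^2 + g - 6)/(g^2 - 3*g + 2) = (g + 3)/(g - 1)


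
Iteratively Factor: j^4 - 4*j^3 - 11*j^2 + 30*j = (j)*(j^3 - 4*j^2 - 11*j + 30) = j*(j - 2)*(j^2 - 2*j - 15) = j*(j - 5)*(j - 2)*(j + 3)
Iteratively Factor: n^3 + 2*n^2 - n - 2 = (n - 1)*(n^2 + 3*n + 2) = (n - 1)*(n + 2)*(n + 1)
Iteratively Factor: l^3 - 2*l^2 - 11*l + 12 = (l - 1)*(l^2 - l - 12) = (l - 4)*(l - 1)*(l + 3)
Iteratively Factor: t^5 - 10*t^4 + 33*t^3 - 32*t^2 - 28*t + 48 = (t - 2)*(t^4 - 8*t^3 + 17*t^2 + 2*t - 24) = (t - 2)*(t + 1)*(t^3 - 9*t^2 + 26*t - 24) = (t - 3)*(t - 2)*(t + 1)*(t^2 - 6*t + 8) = (t - 4)*(t - 3)*(t - 2)*(t + 1)*(t - 2)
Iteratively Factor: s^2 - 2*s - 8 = (s + 2)*(s - 4)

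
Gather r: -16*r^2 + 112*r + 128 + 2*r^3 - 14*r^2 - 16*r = 2*r^3 - 30*r^2 + 96*r + 128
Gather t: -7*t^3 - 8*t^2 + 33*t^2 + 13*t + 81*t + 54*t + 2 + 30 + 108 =-7*t^3 + 25*t^2 + 148*t + 140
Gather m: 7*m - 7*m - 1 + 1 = 0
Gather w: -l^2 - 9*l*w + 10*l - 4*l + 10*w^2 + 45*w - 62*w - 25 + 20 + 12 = -l^2 + 6*l + 10*w^2 + w*(-9*l - 17) + 7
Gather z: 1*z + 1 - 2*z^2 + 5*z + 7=-2*z^2 + 6*z + 8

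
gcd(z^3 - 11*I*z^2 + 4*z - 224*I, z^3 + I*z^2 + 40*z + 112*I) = z^2 - 3*I*z + 28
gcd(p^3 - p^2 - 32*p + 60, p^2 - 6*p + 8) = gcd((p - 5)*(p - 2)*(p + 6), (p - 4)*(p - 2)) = p - 2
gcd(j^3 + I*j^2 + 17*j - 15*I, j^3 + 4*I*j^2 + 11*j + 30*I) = j^2 + 2*I*j + 15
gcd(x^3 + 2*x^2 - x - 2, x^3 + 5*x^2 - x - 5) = x^2 - 1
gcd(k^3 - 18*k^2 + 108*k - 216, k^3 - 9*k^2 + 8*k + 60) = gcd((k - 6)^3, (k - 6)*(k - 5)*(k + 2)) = k - 6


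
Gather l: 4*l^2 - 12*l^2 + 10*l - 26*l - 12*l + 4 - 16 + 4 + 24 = -8*l^2 - 28*l + 16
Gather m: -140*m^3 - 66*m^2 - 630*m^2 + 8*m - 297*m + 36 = -140*m^3 - 696*m^2 - 289*m + 36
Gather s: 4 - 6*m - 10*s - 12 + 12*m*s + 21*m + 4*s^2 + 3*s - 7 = 15*m + 4*s^2 + s*(12*m - 7) - 15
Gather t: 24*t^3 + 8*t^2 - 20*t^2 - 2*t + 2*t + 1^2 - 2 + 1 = 24*t^3 - 12*t^2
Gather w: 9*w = 9*w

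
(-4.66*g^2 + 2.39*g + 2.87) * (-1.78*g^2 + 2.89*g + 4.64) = 8.2948*g^4 - 17.7216*g^3 - 19.8239*g^2 + 19.3839*g + 13.3168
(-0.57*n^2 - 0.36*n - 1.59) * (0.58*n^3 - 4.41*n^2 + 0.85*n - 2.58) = -0.3306*n^5 + 2.3049*n^4 + 0.1809*n^3 + 8.1765*n^2 - 0.4227*n + 4.1022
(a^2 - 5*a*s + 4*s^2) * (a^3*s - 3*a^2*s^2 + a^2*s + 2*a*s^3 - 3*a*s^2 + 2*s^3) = a^5*s - 8*a^4*s^2 + a^4*s + 21*a^3*s^3 - 8*a^3*s^2 - 22*a^2*s^4 + 21*a^2*s^3 + 8*a*s^5 - 22*a*s^4 + 8*s^5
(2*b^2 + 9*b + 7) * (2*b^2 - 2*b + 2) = 4*b^4 + 14*b^3 + 4*b + 14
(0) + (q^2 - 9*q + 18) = q^2 - 9*q + 18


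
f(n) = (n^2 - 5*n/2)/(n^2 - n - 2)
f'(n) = (1 - 2*n)*(n^2 - 5*n/2)/(n^2 - n - 2)^2 + (2*n - 5/2)/(n^2 - n - 2)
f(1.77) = 2.03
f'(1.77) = 6.45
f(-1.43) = 3.81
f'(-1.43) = 6.34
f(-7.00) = 1.23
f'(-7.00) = 0.04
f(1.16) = 0.86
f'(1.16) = 0.72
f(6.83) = 0.78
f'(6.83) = 0.03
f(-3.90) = 1.46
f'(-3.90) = 0.15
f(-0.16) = -0.23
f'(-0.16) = 1.72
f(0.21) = 0.22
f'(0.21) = 0.90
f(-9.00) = 1.18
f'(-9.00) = 0.02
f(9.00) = 0.84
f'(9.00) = 0.02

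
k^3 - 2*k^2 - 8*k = k*(k - 4)*(k + 2)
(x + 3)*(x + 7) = x^2 + 10*x + 21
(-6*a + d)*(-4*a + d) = 24*a^2 - 10*a*d + d^2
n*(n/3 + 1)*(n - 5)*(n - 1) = n^4/3 - n^3 - 13*n^2/3 + 5*n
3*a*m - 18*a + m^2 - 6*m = (3*a + m)*(m - 6)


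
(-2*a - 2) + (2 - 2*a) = -4*a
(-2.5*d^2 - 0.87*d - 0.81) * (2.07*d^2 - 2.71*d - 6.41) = -5.175*d^4 + 4.9741*d^3 + 16.706*d^2 + 7.7718*d + 5.1921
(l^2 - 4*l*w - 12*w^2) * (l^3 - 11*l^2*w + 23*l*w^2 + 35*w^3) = l^5 - 15*l^4*w + 55*l^3*w^2 + 75*l^2*w^3 - 416*l*w^4 - 420*w^5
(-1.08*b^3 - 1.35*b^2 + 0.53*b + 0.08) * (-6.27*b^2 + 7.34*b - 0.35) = 6.7716*b^5 + 0.537299999999999*b^4 - 12.8541*b^3 + 3.8611*b^2 + 0.4017*b - 0.028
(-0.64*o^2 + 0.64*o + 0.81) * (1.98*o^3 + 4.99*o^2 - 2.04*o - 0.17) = -1.2672*o^5 - 1.9264*o^4 + 6.103*o^3 + 2.8451*o^2 - 1.7612*o - 0.1377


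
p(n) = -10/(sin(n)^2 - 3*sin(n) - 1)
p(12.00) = -11.14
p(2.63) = 4.49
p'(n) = -10*(-2*sin(n)*cos(n) + 3*cos(n))/(sin(n)^2 - 3*sin(n) - 1)^2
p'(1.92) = 0.44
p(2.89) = 5.94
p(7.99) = 3.34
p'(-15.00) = 17.31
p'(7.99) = 0.15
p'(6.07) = -325.68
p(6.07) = 31.20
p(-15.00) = -7.28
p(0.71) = 3.95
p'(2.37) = 1.69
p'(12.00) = -42.66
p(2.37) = 3.84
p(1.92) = 3.41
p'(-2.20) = 6.29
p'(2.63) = 3.55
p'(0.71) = -2.01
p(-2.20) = -4.81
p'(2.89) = 8.54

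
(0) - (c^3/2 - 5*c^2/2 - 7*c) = -c^3/2 + 5*c^2/2 + 7*c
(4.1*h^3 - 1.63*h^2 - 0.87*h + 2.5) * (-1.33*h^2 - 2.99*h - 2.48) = -5.453*h^5 - 10.0911*h^4 - 4.1372*h^3 + 3.3187*h^2 - 5.3174*h - 6.2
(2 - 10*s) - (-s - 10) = 12 - 9*s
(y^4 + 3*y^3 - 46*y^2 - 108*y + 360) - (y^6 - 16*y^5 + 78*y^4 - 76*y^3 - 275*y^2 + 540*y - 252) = -y^6 + 16*y^5 - 77*y^4 + 79*y^3 + 229*y^2 - 648*y + 612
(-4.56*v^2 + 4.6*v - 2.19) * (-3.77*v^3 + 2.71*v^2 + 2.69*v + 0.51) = 17.1912*v^5 - 29.6996*v^4 + 8.4559*v^3 + 4.1135*v^2 - 3.5451*v - 1.1169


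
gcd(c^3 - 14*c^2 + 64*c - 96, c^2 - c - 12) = c - 4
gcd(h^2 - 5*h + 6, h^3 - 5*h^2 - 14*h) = 1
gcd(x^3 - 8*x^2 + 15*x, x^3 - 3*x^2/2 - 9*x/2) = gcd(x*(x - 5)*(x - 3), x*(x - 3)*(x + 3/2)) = x^2 - 3*x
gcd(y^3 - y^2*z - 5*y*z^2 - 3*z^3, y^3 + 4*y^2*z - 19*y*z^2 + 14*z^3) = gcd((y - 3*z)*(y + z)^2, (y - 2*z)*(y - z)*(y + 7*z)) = 1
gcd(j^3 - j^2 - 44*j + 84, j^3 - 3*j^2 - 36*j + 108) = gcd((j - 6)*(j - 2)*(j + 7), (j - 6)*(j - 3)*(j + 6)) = j - 6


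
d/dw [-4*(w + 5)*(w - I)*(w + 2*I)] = -12*w^2 - 8*w*(5 + I) - 8 - 20*I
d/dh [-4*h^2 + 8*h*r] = -8*h + 8*r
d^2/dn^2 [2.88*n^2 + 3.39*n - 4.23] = 5.76000000000000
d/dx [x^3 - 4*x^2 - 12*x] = 3*x^2 - 8*x - 12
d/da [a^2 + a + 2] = 2*a + 1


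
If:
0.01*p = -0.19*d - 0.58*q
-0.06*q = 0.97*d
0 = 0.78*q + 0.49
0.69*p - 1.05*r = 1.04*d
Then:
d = 0.04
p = 35.70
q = -0.63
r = 23.42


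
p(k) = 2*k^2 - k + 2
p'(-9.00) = -37.00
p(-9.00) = 173.00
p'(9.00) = 35.00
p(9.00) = 155.00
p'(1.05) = 3.20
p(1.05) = 3.16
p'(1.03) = 3.12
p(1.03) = 3.09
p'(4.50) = 17.00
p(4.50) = 38.00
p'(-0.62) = -3.48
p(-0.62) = 3.39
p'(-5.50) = -23.00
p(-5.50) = 68.00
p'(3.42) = 12.68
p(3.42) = 21.97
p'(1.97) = 6.88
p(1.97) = 7.79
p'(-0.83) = -4.32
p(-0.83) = 4.21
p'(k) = 4*k - 1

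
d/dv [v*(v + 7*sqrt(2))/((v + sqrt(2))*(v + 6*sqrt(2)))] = 12*(2*v + 7*sqrt(2))/(v^4 + 14*sqrt(2)*v^3 + 122*v^2 + 168*sqrt(2)*v + 144)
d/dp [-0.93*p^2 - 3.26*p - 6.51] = -1.86*p - 3.26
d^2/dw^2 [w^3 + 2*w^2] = 6*w + 4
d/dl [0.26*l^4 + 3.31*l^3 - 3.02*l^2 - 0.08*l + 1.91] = 1.04*l^3 + 9.93*l^2 - 6.04*l - 0.08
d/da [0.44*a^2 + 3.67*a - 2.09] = 0.88*a + 3.67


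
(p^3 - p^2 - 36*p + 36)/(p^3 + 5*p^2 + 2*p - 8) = (p^2 - 36)/(p^2 + 6*p + 8)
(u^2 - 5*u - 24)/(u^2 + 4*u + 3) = (u - 8)/(u + 1)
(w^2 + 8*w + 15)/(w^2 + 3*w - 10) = (w + 3)/(w - 2)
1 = 1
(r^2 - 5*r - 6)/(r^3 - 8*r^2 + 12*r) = (r + 1)/(r*(r - 2))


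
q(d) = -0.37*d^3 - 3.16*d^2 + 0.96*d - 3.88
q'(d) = -1.11*d^2 - 6.32*d + 0.96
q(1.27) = -8.52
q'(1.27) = -8.86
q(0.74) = -5.05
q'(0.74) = -4.32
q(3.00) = -39.43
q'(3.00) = -27.99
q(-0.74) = -6.17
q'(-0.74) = 5.03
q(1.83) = -14.97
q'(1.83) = -14.32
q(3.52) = -55.79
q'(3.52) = -35.04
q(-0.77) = -6.32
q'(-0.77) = 5.17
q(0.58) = -4.46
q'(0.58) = -3.08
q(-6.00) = -43.48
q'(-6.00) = -1.08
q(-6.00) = -43.48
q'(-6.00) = -1.08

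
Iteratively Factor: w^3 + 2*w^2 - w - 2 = (w - 1)*(w^2 + 3*w + 2) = (w - 1)*(w + 1)*(w + 2)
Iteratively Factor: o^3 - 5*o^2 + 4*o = (o - 4)*(o^2 - o) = (o - 4)*(o - 1)*(o)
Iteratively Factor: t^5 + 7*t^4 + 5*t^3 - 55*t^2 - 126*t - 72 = (t - 3)*(t^4 + 10*t^3 + 35*t^2 + 50*t + 24) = (t - 3)*(t + 2)*(t^3 + 8*t^2 + 19*t + 12) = (t - 3)*(t + 2)*(t + 3)*(t^2 + 5*t + 4) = (t - 3)*(t + 2)*(t + 3)*(t + 4)*(t + 1)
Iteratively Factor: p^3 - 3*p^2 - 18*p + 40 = (p - 2)*(p^2 - p - 20) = (p - 5)*(p - 2)*(p + 4)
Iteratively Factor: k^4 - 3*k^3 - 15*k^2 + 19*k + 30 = (k + 3)*(k^3 - 6*k^2 + 3*k + 10) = (k - 5)*(k + 3)*(k^2 - k - 2) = (k - 5)*(k + 1)*(k + 3)*(k - 2)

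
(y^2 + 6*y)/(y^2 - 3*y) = (y + 6)/(y - 3)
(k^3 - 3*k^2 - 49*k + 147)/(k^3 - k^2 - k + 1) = (k^3 - 3*k^2 - 49*k + 147)/(k^3 - k^2 - k + 1)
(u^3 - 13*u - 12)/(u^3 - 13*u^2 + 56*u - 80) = (u^2 + 4*u + 3)/(u^2 - 9*u + 20)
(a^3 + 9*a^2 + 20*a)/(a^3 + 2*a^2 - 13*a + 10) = a*(a + 4)/(a^2 - 3*a + 2)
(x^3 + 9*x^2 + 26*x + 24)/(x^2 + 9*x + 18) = (x^2 + 6*x + 8)/(x + 6)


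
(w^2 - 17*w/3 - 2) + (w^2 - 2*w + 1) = 2*w^2 - 23*w/3 - 1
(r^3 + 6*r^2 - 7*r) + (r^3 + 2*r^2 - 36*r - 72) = 2*r^3 + 8*r^2 - 43*r - 72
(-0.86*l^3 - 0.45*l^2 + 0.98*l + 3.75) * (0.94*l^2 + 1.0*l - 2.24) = -0.8084*l^5 - 1.283*l^4 + 2.3976*l^3 + 5.513*l^2 + 1.5548*l - 8.4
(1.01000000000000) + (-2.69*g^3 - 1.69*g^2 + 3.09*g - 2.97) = -2.69*g^3 - 1.69*g^2 + 3.09*g - 1.96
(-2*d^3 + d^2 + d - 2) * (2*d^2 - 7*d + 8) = -4*d^5 + 16*d^4 - 21*d^3 - 3*d^2 + 22*d - 16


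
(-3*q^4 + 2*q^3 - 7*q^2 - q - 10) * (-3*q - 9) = 9*q^5 + 21*q^4 + 3*q^3 + 66*q^2 + 39*q + 90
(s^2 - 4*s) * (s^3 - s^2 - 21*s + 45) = s^5 - 5*s^4 - 17*s^3 + 129*s^2 - 180*s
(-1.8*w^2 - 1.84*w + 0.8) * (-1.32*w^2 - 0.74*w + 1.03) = 2.376*w^4 + 3.7608*w^3 - 1.5484*w^2 - 2.4872*w + 0.824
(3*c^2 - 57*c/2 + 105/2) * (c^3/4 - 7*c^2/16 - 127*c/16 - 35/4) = 3*c^5/4 - 135*c^4/16 + 57*c^3/32 + 177*c^2 - 5355*c/32 - 3675/8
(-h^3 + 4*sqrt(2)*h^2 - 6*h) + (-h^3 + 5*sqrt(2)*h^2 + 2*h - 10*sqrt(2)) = -2*h^3 + 9*sqrt(2)*h^2 - 4*h - 10*sqrt(2)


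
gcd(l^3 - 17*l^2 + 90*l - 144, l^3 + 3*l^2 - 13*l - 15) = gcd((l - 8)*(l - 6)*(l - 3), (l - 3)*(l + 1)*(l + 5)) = l - 3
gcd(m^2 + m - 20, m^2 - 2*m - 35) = m + 5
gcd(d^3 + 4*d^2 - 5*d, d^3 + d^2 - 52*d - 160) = d + 5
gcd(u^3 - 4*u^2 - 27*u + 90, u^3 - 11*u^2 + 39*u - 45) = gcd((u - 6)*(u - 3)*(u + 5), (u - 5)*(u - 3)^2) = u - 3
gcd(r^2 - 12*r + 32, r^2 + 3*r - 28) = r - 4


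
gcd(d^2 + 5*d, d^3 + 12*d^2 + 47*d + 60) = d + 5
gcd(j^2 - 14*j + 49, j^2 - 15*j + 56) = j - 7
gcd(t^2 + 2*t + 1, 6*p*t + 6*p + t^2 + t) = t + 1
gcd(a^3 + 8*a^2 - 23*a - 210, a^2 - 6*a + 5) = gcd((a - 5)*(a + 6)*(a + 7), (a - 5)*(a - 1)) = a - 5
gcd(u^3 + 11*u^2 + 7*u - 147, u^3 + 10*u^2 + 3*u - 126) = u^2 + 4*u - 21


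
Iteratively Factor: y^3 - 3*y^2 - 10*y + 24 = (y - 2)*(y^2 - y - 12) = (y - 4)*(y - 2)*(y + 3)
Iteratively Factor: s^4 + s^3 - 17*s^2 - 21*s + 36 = (s + 3)*(s^3 - 2*s^2 - 11*s + 12) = (s - 1)*(s + 3)*(s^2 - s - 12) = (s - 1)*(s + 3)^2*(s - 4)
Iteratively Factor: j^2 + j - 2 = (j + 2)*(j - 1)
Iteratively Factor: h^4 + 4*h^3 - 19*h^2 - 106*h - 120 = (h - 5)*(h^3 + 9*h^2 + 26*h + 24) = (h - 5)*(h + 4)*(h^2 + 5*h + 6) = (h - 5)*(h + 3)*(h + 4)*(h + 2)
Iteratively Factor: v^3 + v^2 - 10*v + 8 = (v + 4)*(v^2 - 3*v + 2) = (v - 1)*(v + 4)*(v - 2)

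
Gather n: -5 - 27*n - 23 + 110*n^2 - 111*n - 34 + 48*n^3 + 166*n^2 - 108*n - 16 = 48*n^3 + 276*n^2 - 246*n - 78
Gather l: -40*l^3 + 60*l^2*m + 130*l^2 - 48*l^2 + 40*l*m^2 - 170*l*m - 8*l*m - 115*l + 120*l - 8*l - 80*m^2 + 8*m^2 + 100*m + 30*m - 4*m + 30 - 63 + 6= -40*l^3 + l^2*(60*m + 82) + l*(40*m^2 - 178*m - 3) - 72*m^2 + 126*m - 27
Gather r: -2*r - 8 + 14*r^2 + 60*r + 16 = 14*r^2 + 58*r + 8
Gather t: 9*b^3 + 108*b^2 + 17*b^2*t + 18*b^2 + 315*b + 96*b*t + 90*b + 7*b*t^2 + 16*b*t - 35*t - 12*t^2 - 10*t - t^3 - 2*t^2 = 9*b^3 + 126*b^2 + 405*b - t^3 + t^2*(7*b - 14) + t*(17*b^2 + 112*b - 45)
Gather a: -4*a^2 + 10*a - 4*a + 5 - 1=-4*a^2 + 6*a + 4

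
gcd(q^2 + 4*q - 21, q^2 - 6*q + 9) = q - 3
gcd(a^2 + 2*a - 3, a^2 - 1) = a - 1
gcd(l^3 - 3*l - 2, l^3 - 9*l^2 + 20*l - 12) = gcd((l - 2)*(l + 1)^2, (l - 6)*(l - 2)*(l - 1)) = l - 2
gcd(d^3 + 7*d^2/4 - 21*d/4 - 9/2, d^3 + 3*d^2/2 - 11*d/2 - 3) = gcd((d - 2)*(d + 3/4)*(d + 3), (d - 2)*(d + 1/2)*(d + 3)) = d^2 + d - 6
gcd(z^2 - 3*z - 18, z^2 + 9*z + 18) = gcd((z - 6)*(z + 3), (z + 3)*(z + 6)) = z + 3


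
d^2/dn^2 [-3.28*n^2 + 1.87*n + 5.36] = -6.56000000000000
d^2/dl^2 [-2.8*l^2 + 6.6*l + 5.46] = -5.60000000000000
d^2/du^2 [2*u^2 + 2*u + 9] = 4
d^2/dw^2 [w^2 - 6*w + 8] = 2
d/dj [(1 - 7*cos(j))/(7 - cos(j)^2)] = (7*cos(j)^2 - 2*cos(j) + 49)*sin(j)/(sin(j)^2 + 6)^2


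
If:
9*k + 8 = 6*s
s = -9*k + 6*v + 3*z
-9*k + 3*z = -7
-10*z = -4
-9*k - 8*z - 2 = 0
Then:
No Solution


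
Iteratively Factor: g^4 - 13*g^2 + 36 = (g - 3)*(g^3 + 3*g^2 - 4*g - 12) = (g - 3)*(g + 3)*(g^2 - 4) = (g - 3)*(g + 2)*(g + 3)*(g - 2)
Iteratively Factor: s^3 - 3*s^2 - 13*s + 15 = (s + 3)*(s^2 - 6*s + 5) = (s - 5)*(s + 3)*(s - 1)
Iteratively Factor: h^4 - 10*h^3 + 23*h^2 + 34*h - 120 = (h - 5)*(h^3 - 5*h^2 - 2*h + 24) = (h - 5)*(h - 4)*(h^2 - h - 6) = (h - 5)*(h - 4)*(h - 3)*(h + 2)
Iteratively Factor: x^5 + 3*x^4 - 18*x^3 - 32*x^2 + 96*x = (x + 4)*(x^4 - x^3 - 14*x^2 + 24*x) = (x - 2)*(x + 4)*(x^3 + x^2 - 12*x) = (x - 3)*(x - 2)*(x + 4)*(x^2 + 4*x) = (x - 3)*(x - 2)*(x + 4)^2*(x)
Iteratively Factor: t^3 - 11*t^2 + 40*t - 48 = (t - 4)*(t^2 - 7*t + 12) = (t - 4)^2*(t - 3)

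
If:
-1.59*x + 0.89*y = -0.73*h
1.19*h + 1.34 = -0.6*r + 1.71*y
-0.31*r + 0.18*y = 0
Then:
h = 1.14421252371917*y - 1.12605042016807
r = 0.580645161290323*y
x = 1.08507870585848*y - 0.516991702341314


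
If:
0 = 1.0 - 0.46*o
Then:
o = 2.17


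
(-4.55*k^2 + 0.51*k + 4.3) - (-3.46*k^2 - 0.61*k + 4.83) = -1.09*k^2 + 1.12*k - 0.53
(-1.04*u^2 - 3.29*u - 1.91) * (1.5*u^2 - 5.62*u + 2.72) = -1.56*u^4 + 0.9098*u^3 + 12.796*u^2 + 1.7854*u - 5.1952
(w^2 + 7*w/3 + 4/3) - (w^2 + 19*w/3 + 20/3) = -4*w - 16/3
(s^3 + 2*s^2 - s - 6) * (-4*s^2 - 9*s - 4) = -4*s^5 - 17*s^4 - 18*s^3 + 25*s^2 + 58*s + 24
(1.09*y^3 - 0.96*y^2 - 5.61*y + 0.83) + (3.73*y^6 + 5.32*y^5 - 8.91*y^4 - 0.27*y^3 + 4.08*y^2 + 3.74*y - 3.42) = 3.73*y^6 + 5.32*y^5 - 8.91*y^4 + 0.82*y^3 + 3.12*y^2 - 1.87*y - 2.59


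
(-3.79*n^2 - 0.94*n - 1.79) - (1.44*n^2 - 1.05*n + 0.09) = -5.23*n^2 + 0.11*n - 1.88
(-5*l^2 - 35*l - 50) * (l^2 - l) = -5*l^4 - 30*l^3 - 15*l^2 + 50*l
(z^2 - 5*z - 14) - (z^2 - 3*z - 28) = 14 - 2*z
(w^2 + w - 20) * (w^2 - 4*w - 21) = w^4 - 3*w^3 - 45*w^2 + 59*w + 420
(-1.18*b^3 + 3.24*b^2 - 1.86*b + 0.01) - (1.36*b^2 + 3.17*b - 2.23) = -1.18*b^3 + 1.88*b^2 - 5.03*b + 2.24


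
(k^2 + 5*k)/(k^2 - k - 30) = k/(k - 6)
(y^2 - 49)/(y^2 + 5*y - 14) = (y - 7)/(y - 2)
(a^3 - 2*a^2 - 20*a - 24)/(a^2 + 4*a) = (a^3 - 2*a^2 - 20*a - 24)/(a*(a + 4))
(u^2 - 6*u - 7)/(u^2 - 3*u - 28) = (u + 1)/(u + 4)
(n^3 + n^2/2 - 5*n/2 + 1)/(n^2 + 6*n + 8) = (2*n^2 - 3*n + 1)/(2*(n + 4))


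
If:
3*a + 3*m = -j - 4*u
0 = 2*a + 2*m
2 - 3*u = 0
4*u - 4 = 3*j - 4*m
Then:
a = 5/3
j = -8/3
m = -5/3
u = 2/3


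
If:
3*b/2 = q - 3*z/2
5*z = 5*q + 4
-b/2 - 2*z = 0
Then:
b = -32/55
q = -36/55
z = 8/55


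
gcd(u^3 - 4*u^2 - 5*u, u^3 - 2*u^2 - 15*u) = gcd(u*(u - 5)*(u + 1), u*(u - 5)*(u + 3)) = u^2 - 5*u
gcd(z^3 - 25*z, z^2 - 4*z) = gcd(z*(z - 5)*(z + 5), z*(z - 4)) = z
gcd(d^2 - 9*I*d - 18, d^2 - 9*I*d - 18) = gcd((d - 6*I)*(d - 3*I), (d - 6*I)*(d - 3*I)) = d^2 - 9*I*d - 18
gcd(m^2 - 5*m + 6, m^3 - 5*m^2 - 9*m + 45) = m - 3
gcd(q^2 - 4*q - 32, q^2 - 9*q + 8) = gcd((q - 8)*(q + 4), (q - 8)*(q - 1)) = q - 8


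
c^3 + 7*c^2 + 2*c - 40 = (c - 2)*(c + 4)*(c + 5)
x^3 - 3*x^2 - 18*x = x*(x - 6)*(x + 3)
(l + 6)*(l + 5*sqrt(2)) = l^2 + 6*l + 5*sqrt(2)*l + 30*sqrt(2)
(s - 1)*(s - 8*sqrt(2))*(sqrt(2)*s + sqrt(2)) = sqrt(2)*s^3 - 16*s^2 - sqrt(2)*s + 16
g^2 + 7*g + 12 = (g + 3)*(g + 4)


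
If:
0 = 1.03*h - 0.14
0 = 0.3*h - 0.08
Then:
No Solution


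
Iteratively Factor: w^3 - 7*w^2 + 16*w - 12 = (w - 3)*(w^2 - 4*w + 4) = (w - 3)*(w - 2)*(w - 2)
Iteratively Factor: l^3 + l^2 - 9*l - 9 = (l + 1)*(l^2 - 9) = (l - 3)*(l + 1)*(l + 3)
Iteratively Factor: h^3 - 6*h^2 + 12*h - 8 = (h - 2)*(h^2 - 4*h + 4) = (h - 2)^2*(h - 2)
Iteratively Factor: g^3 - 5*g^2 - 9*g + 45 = (g - 3)*(g^2 - 2*g - 15) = (g - 5)*(g - 3)*(g + 3)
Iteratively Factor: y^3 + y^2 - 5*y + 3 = (y - 1)*(y^2 + 2*y - 3) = (y - 1)*(y + 3)*(y - 1)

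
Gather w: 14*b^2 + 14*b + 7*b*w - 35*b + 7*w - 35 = 14*b^2 - 21*b + w*(7*b + 7) - 35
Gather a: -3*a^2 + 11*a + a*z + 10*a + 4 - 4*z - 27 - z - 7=-3*a^2 + a*(z + 21) - 5*z - 30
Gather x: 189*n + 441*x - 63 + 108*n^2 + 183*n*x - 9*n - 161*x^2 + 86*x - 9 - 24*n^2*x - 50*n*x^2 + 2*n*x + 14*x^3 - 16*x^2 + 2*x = 108*n^2 + 180*n + 14*x^3 + x^2*(-50*n - 177) + x*(-24*n^2 + 185*n + 529) - 72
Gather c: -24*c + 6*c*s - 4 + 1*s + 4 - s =c*(6*s - 24)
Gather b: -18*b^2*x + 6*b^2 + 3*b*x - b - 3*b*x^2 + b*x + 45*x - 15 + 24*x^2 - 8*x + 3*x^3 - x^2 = b^2*(6 - 18*x) + b*(-3*x^2 + 4*x - 1) + 3*x^3 + 23*x^2 + 37*x - 15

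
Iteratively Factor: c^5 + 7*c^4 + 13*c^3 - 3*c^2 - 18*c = (c - 1)*(c^4 + 8*c^3 + 21*c^2 + 18*c) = (c - 1)*(c + 3)*(c^3 + 5*c^2 + 6*c) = (c - 1)*(c + 3)^2*(c^2 + 2*c) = c*(c - 1)*(c + 3)^2*(c + 2)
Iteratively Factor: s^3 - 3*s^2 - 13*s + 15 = (s - 5)*(s^2 + 2*s - 3) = (s - 5)*(s - 1)*(s + 3)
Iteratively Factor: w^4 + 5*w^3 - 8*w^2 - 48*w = (w)*(w^3 + 5*w^2 - 8*w - 48) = w*(w + 4)*(w^2 + w - 12) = w*(w - 3)*(w + 4)*(w + 4)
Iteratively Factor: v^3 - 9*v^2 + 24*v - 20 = (v - 2)*(v^2 - 7*v + 10) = (v - 2)^2*(v - 5)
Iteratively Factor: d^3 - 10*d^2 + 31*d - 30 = (d - 2)*(d^2 - 8*d + 15) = (d - 5)*(d - 2)*(d - 3)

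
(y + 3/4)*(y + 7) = y^2 + 31*y/4 + 21/4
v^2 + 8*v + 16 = (v + 4)^2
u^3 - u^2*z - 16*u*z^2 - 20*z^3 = (u - 5*z)*(u + 2*z)^2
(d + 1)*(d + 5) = d^2 + 6*d + 5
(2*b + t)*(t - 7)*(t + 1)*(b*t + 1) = 2*b^2*t^3 - 12*b^2*t^2 - 14*b^2*t + b*t^4 - 6*b*t^3 - 5*b*t^2 - 12*b*t - 14*b + t^3 - 6*t^2 - 7*t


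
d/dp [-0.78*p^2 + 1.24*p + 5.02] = 1.24 - 1.56*p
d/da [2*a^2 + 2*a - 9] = 4*a + 2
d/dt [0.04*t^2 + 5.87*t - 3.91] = 0.08*t + 5.87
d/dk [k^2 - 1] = 2*k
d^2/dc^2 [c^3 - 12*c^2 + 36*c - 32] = 6*c - 24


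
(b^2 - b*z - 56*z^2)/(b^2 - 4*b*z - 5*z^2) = (-b^2 + b*z + 56*z^2)/(-b^2 + 4*b*z + 5*z^2)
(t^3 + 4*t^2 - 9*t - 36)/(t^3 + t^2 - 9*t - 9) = (t + 4)/(t + 1)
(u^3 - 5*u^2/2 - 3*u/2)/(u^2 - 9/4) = 2*u*(2*u^2 - 5*u - 3)/(4*u^2 - 9)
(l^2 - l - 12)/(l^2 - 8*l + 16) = (l + 3)/(l - 4)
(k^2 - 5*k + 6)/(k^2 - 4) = (k - 3)/(k + 2)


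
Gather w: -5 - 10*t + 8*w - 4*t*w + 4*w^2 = -10*t + 4*w^2 + w*(8 - 4*t) - 5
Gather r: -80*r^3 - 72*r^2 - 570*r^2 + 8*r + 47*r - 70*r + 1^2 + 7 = -80*r^3 - 642*r^2 - 15*r + 8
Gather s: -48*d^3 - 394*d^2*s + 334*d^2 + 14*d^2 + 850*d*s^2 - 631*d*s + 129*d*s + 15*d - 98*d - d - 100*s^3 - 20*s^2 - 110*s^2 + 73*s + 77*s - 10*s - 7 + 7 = -48*d^3 + 348*d^2 - 84*d - 100*s^3 + s^2*(850*d - 130) + s*(-394*d^2 - 502*d + 140)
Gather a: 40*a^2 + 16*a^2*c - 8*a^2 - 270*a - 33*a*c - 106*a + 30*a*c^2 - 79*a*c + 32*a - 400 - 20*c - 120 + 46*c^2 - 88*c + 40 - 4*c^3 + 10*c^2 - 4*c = a^2*(16*c + 32) + a*(30*c^2 - 112*c - 344) - 4*c^3 + 56*c^2 - 112*c - 480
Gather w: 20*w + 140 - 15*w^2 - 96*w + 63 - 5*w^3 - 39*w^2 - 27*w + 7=-5*w^3 - 54*w^2 - 103*w + 210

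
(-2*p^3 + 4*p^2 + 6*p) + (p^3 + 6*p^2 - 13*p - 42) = -p^3 + 10*p^2 - 7*p - 42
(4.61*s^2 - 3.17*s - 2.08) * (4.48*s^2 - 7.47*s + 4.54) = 20.6528*s^4 - 48.6383*s^3 + 35.2909*s^2 + 1.1458*s - 9.4432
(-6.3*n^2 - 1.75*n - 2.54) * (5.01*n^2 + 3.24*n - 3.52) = -31.563*n^4 - 29.1795*n^3 + 3.7806*n^2 - 2.0696*n + 8.9408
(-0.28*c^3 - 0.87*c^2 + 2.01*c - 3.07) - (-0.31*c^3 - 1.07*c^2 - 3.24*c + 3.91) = 0.03*c^3 + 0.2*c^2 + 5.25*c - 6.98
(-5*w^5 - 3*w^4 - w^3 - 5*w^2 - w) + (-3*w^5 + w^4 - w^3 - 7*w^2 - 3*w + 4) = -8*w^5 - 2*w^4 - 2*w^3 - 12*w^2 - 4*w + 4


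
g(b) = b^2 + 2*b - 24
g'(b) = 2*b + 2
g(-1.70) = -24.51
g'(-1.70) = -1.40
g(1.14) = -20.42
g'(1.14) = 4.28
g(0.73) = -22.01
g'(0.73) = 3.46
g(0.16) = -23.65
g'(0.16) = 2.32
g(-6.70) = 7.49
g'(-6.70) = -11.40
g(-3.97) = -16.18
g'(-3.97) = -5.94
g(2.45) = -13.10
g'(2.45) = 6.90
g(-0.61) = -24.85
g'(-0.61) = 0.78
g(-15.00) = 171.00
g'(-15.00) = -28.00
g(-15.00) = 171.00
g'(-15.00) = -28.00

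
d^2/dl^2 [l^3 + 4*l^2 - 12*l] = 6*l + 8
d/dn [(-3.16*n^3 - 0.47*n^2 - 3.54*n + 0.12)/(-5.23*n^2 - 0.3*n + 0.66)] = (16.5268*n^4 + 1.896*n^3 - 24.63*n^2 + 0.6348*n - 2.3004)/(27.3529*n^4 + 3.138*n^3 - 6.8136*n^2 - 0.396*n + 0.4356)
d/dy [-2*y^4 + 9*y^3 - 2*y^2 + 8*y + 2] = -8*y^3 + 27*y^2 - 4*y + 8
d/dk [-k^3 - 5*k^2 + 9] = k*(-3*k - 10)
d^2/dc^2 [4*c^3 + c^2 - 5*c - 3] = 24*c + 2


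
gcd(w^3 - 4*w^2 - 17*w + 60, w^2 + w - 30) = w - 5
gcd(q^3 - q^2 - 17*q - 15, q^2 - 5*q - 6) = q + 1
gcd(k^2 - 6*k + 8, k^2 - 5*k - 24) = 1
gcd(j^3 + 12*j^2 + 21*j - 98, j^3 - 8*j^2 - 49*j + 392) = j + 7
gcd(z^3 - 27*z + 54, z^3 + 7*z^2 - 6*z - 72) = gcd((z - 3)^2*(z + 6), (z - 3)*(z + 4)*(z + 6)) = z^2 + 3*z - 18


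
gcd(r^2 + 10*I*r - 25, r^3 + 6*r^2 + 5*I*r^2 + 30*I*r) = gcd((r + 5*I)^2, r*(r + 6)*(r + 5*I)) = r + 5*I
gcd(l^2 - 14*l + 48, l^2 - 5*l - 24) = l - 8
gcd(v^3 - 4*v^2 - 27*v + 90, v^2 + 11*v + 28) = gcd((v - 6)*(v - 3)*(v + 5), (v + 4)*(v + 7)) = 1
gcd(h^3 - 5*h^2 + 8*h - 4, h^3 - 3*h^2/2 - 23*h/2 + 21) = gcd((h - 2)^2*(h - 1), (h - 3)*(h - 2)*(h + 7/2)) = h - 2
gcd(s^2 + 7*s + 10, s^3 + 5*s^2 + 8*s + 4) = s + 2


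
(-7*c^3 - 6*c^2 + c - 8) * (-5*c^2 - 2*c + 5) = 35*c^5 + 44*c^4 - 28*c^3 + 8*c^2 + 21*c - 40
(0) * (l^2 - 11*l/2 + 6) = 0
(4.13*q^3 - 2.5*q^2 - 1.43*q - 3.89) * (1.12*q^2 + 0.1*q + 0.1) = 4.6256*q^5 - 2.387*q^4 - 1.4386*q^3 - 4.7498*q^2 - 0.532*q - 0.389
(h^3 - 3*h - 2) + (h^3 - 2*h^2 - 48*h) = 2*h^3 - 2*h^2 - 51*h - 2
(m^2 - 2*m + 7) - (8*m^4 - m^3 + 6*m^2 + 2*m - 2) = -8*m^4 + m^3 - 5*m^2 - 4*m + 9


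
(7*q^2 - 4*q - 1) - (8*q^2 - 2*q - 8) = -q^2 - 2*q + 7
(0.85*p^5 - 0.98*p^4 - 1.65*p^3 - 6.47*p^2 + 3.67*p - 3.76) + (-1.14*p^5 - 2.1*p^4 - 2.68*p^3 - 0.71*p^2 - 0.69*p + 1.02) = -0.29*p^5 - 3.08*p^4 - 4.33*p^3 - 7.18*p^2 + 2.98*p - 2.74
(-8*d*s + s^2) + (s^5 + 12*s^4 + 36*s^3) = -8*d*s + s^5 + 12*s^4 + 36*s^3 + s^2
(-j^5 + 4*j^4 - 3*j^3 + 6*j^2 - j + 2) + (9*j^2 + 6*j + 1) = -j^5 + 4*j^4 - 3*j^3 + 15*j^2 + 5*j + 3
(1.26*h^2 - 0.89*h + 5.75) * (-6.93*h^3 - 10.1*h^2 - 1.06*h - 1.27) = -8.7318*h^5 - 6.5583*h^4 - 32.1941*h^3 - 58.7318*h^2 - 4.9647*h - 7.3025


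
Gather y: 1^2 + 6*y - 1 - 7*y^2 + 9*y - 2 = -7*y^2 + 15*y - 2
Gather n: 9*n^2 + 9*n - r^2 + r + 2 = 9*n^2 + 9*n - r^2 + r + 2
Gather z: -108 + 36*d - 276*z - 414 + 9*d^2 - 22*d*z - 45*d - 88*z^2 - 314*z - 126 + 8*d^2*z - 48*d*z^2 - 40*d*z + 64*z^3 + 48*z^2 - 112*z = 9*d^2 - 9*d + 64*z^3 + z^2*(-48*d - 40) + z*(8*d^2 - 62*d - 702) - 648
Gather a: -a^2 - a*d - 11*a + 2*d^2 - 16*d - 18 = -a^2 + a*(-d - 11) + 2*d^2 - 16*d - 18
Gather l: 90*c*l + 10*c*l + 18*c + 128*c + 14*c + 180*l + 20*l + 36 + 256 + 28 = 160*c + l*(100*c + 200) + 320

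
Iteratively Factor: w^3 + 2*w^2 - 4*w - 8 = (w + 2)*(w^2 - 4) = (w - 2)*(w + 2)*(w + 2)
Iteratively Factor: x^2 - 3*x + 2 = (x - 1)*(x - 2)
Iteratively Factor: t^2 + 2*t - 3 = (t - 1)*(t + 3)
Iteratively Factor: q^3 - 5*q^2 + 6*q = (q - 2)*(q^2 - 3*q) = (q - 3)*(q - 2)*(q)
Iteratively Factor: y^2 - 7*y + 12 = (y - 4)*(y - 3)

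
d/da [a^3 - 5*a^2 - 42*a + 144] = 3*a^2 - 10*a - 42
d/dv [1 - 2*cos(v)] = 2*sin(v)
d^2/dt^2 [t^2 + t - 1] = 2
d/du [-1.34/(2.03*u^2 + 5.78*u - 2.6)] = (5.4404*u + 7.7452)/(2.03*u^2 + 5.78*u - 2.6)^2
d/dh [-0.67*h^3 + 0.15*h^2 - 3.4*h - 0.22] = -2.01*h^2 + 0.3*h - 3.4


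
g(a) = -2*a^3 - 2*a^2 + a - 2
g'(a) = -6*a^2 - 4*a + 1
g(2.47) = -41.87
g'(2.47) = -45.49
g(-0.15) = -2.19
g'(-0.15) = 1.46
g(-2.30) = 9.45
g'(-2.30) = -21.54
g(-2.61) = 17.32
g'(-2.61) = -29.43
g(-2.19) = 7.22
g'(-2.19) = -19.02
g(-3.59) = 61.17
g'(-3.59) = -61.97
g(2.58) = -47.08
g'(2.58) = -49.26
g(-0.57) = -2.85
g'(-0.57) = 1.33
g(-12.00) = 3154.00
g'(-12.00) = -815.00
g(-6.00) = 352.00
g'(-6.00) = -191.00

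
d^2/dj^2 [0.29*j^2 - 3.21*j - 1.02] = 0.580000000000000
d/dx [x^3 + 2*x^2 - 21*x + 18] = 3*x^2 + 4*x - 21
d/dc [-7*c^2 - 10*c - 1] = -14*c - 10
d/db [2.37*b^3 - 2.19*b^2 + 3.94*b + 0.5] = 7.11*b^2 - 4.38*b + 3.94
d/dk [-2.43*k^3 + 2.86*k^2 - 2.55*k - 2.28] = -7.29*k^2 + 5.72*k - 2.55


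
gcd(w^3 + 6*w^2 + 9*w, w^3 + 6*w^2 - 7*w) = w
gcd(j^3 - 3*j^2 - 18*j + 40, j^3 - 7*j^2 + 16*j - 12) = j - 2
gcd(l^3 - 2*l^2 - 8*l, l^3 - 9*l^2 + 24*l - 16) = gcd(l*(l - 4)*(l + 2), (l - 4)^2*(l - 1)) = l - 4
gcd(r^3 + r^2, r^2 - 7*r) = r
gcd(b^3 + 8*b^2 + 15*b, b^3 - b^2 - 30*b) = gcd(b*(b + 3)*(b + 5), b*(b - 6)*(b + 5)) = b^2 + 5*b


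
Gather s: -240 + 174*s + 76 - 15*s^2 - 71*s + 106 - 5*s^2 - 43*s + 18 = -20*s^2 + 60*s - 40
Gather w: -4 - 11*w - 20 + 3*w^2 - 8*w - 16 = 3*w^2 - 19*w - 40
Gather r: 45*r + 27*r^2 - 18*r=27*r^2 + 27*r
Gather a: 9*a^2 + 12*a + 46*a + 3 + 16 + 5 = 9*a^2 + 58*a + 24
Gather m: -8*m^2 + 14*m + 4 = -8*m^2 + 14*m + 4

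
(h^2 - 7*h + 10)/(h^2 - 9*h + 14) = (h - 5)/(h - 7)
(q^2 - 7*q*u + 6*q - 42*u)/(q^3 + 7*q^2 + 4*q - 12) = (q - 7*u)/(q^2 + q - 2)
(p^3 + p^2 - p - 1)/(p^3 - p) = (p + 1)/p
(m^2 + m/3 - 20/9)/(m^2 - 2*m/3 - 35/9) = (3*m - 4)/(3*m - 7)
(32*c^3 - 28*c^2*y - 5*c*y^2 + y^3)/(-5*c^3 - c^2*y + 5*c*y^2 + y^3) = (-32*c^2 - 4*c*y + y^2)/(5*c^2 + 6*c*y + y^2)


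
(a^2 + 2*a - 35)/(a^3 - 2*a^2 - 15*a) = (a + 7)/(a*(a + 3))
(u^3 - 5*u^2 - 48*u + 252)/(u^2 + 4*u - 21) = (u^2 - 12*u + 36)/(u - 3)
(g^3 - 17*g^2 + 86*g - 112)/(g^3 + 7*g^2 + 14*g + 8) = (g^3 - 17*g^2 + 86*g - 112)/(g^3 + 7*g^2 + 14*g + 8)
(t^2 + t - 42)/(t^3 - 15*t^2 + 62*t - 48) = (t + 7)/(t^2 - 9*t + 8)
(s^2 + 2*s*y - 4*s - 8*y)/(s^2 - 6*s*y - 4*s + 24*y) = (-s - 2*y)/(-s + 6*y)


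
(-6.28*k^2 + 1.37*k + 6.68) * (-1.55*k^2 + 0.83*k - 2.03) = 9.734*k^4 - 7.3359*k^3 + 3.5315*k^2 + 2.7633*k - 13.5604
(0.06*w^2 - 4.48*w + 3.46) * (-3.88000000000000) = -0.2328*w^2 + 17.3824*w - 13.4248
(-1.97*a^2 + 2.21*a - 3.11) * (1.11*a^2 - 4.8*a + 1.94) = -2.1867*a^4 + 11.9091*a^3 - 17.8819*a^2 + 19.2154*a - 6.0334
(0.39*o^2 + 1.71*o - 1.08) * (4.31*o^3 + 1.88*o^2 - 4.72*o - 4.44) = 1.6809*o^5 + 8.1033*o^4 - 3.2808*o^3 - 11.8332*o^2 - 2.4948*o + 4.7952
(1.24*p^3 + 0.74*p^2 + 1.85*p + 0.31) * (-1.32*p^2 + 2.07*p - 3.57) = -1.6368*p^5 + 1.59*p^4 - 5.337*p^3 + 0.7785*p^2 - 5.9628*p - 1.1067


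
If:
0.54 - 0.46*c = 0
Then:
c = 1.17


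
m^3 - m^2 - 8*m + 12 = (m - 2)^2*(m + 3)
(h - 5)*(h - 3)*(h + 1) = h^3 - 7*h^2 + 7*h + 15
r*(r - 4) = r^2 - 4*r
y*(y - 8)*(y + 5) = y^3 - 3*y^2 - 40*y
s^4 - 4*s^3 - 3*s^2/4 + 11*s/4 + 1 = (s - 4)*(s - 1)*(s + 1/2)^2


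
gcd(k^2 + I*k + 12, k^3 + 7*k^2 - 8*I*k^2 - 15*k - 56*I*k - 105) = k - 3*I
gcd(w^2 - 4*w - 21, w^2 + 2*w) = 1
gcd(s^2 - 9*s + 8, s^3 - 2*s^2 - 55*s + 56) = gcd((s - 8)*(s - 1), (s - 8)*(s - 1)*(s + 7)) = s^2 - 9*s + 8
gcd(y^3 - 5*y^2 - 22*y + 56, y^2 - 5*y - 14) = y - 7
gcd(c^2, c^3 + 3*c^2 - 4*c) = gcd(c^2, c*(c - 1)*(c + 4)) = c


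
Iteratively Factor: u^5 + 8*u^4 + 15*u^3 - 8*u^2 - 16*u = (u + 1)*(u^4 + 7*u^3 + 8*u^2 - 16*u) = (u + 1)*(u + 4)*(u^3 + 3*u^2 - 4*u) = (u + 1)*(u + 4)^2*(u^2 - u) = u*(u + 1)*(u + 4)^2*(u - 1)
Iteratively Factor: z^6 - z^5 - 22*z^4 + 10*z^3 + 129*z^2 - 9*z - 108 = (z + 3)*(z^5 - 4*z^4 - 10*z^3 + 40*z^2 + 9*z - 36) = (z - 3)*(z + 3)*(z^4 - z^3 - 13*z^2 + z + 12) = (z - 3)*(z - 1)*(z + 3)*(z^3 - 13*z - 12) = (z - 3)*(z - 1)*(z + 3)^2*(z^2 - 3*z - 4) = (z - 3)*(z - 1)*(z + 1)*(z + 3)^2*(z - 4)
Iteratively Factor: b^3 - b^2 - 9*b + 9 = (b + 3)*(b^2 - 4*b + 3) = (b - 3)*(b + 3)*(b - 1)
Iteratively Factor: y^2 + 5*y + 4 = (y + 4)*(y + 1)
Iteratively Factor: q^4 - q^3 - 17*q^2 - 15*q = (q + 3)*(q^3 - 4*q^2 - 5*q) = (q - 5)*(q + 3)*(q^2 + q) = (q - 5)*(q + 1)*(q + 3)*(q)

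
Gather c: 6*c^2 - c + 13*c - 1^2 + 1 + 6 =6*c^2 + 12*c + 6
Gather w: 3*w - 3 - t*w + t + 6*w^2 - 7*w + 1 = t + 6*w^2 + w*(-t - 4) - 2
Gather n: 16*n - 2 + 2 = 16*n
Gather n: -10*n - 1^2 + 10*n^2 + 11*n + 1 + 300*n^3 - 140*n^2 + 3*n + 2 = 300*n^3 - 130*n^2 + 4*n + 2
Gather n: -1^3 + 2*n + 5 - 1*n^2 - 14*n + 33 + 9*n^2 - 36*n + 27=8*n^2 - 48*n + 64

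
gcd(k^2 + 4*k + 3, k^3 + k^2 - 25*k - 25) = k + 1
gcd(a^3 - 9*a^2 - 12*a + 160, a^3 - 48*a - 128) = a^2 - 4*a - 32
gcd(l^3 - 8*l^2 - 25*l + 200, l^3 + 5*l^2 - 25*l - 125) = l^2 - 25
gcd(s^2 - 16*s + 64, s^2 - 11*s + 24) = s - 8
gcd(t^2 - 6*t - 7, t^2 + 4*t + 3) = t + 1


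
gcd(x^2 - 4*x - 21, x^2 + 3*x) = x + 3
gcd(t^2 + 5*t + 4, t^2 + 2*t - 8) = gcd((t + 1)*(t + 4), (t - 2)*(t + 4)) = t + 4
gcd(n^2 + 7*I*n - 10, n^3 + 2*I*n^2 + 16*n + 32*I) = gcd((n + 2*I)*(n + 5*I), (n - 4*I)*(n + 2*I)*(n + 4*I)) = n + 2*I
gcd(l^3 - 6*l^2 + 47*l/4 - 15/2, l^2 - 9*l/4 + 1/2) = l - 2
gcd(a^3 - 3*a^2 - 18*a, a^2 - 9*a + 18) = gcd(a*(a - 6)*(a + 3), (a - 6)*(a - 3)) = a - 6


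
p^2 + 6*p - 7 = (p - 1)*(p + 7)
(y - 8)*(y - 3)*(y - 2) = y^3 - 13*y^2 + 46*y - 48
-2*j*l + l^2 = l*(-2*j + l)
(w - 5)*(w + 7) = w^2 + 2*w - 35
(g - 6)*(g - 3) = g^2 - 9*g + 18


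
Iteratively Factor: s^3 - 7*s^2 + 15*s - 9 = (s - 3)*(s^2 - 4*s + 3) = (s - 3)^2*(s - 1)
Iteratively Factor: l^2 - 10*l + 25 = (l - 5)*(l - 5)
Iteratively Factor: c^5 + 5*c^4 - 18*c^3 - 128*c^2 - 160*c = (c + 2)*(c^4 + 3*c^3 - 24*c^2 - 80*c) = (c + 2)*(c + 4)*(c^3 - c^2 - 20*c) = (c - 5)*(c + 2)*(c + 4)*(c^2 + 4*c) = (c - 5)*(c + 2)*(c + 4)^2*(c)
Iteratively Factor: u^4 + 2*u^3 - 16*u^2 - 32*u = (u)*(u^3 + 2*u^2 - 16*u - 32) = u*(u + 2)*(u^2 - 16) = u*(u + 2)*(u + 4)*(u - 4)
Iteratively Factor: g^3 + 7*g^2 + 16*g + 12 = (g + 3)*(g^2 + 4*g + 4) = (g + 2)*(g + 3)*(g + 2)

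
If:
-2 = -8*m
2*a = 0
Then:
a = 0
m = 1/4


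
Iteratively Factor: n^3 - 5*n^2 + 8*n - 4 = (n - 2)*(n^2 - 3*n + 2) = (n - 2)*(n - 1)*(n - 2)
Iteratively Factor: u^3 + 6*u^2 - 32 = (u + 4)*(u^2 + 2*u - 8) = (u + 4)^2*(u - 2)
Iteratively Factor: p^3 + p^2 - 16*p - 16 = (p + 4)*(p^2 - 3*p - 4) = (p + 1)*(p + 4)*(p - 4)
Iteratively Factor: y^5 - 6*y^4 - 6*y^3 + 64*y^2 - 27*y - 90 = (y - 2)*(y^4 - 4*y^3 - 14*y^2 + 36*y + 45) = (y - 2)*(y + 1)*(y^3 - 5*y^2 - 9*y + 45) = (y - 2)*(y + 1)*(y + 3)*(y^2 - 8*y + 15) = (y - 5)*(y - 2)*(y + 1)*(y + 3)*(y - 3)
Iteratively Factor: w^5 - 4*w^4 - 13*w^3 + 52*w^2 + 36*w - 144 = (w + 2)*(w^4 - 6*w^3 - w^2 + 54*w - 72) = (w - 4)*(w + 2)*(w^3 - 2*w^2 - 9*w + 18) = (w - 4)*(w - 3)*(w + 2)*(w^2 + w - 6) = (w - 4)*(w - 3)*(w - 2)*(w + 2)*(w + 3)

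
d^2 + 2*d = d*(d + 2)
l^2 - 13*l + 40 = (l - 8)*(l - 5)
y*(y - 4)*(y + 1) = y^3 - 3*y^2 - 4*y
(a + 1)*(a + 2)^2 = a^3 + 5*a^2 + 8*a + 4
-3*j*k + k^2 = k*(-3*j + k)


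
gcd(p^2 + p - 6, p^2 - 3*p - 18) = p + 3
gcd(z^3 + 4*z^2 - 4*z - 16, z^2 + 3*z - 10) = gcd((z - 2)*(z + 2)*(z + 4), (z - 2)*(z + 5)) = z - 2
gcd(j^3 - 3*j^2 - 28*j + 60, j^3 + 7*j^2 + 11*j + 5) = j + 5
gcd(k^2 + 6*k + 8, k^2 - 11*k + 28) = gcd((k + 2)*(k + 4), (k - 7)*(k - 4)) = 1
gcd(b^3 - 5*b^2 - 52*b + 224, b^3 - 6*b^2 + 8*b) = b - 4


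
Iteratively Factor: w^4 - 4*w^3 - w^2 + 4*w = (w)*(w^3 - 4*w^2 - w + 4) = w*(w - 1)*(w^2 - 3*w - 4) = w*(w - 4)*(w - 1)*(w + 1)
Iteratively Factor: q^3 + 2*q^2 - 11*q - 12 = (q + 4)*(q^2 - 2*q - 3) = (q + 1)*(q + 4)*(q - 3)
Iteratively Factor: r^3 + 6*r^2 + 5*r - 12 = (r - 1)*(r^2 + 7*r + 12) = (r - 1)*(r + 3)*(r + 4)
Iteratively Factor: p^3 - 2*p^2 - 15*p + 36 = (p + 4)*(p^2 - 6*p + 9) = (p - 3)*(p + 4)*(p - 3)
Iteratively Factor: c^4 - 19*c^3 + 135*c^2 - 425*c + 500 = (c - 5)*(c^3 - 14*c^2 + 65*c - 100) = (c - 5)^2*(c^2 - 9*c + 20) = (c - 5)^2*(c - 4)*(c - 5)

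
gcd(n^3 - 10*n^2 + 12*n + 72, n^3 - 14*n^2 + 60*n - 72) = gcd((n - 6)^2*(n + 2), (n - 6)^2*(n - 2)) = n^2 - 12*n + 36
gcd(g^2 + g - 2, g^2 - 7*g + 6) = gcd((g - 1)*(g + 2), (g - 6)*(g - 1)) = g - 1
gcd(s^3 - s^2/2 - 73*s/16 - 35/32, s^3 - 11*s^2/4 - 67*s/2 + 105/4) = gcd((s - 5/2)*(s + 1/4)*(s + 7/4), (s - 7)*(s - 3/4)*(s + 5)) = 1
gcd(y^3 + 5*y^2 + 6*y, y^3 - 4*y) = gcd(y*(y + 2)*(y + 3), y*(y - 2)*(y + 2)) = y^2 + 2*y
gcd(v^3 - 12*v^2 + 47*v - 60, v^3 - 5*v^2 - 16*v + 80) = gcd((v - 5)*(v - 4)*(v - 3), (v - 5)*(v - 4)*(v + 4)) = v^2 - 9*v + 20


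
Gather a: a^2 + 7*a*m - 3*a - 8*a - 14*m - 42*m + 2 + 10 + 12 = a^2 + a*(7*m - 11) - 56*m + 24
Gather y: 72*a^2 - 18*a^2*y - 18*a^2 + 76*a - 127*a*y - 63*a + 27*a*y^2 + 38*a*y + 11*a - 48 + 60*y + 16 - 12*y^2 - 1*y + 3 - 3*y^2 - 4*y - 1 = 54*a^2 + 24*a + y^2*(27*a - 15) + y*(-18*a^2 - 89*a + 55) - 30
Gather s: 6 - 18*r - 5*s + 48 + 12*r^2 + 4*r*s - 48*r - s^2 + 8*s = 12*r^2 - 66*r - s^2 + s*(4*r + 3) + 54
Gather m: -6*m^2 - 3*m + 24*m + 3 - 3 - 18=-6*m^2 + 21*m - 18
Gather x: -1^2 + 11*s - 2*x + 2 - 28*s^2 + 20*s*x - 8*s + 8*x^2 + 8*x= -28*s^2 + 3*s + 8*x^2 + x*(20*s + 6) + 1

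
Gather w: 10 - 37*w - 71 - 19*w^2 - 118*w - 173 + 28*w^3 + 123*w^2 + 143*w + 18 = 28*w^3 + 104*w^2 - 12*w - 216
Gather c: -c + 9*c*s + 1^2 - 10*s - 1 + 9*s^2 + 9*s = c*(9*s - 1) + 9*s^2 - s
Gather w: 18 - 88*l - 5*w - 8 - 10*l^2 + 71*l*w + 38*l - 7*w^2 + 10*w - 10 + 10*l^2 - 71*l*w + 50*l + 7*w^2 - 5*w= 0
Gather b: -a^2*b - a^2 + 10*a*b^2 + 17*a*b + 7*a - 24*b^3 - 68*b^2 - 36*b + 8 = -a^2 + 7*a - 24*b^3 + b^2*(10*a - 68) + b*(-a^2 + 17*a - 36) + 8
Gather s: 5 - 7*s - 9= -7*s - 4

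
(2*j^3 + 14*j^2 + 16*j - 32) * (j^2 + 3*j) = 2*j^5 + 20*j^4 + 58*j^3 + 16*j^2 - 96*j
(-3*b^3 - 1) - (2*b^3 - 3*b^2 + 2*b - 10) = -5*b^3 + 3*b^2 - 2*b + 9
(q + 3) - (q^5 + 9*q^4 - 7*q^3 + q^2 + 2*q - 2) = -q^5 - 9*q^4 + 7*q^3 - q^2 - q + 5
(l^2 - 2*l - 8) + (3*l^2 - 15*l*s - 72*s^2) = 4*l^2 - 15*l*s - 2*l - 72*s^2 - 8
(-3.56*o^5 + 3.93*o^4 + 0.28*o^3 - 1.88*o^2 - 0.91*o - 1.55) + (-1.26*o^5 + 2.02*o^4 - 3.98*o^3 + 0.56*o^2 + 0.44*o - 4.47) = -4.82*o^5 + 5.95*o^4 - 3.7*o^3 - 1.32*o^2 - 0.47*o - 6.02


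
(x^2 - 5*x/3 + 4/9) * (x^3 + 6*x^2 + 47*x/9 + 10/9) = x^5 + 13*x^4/3 - 13*x^3/3 - 133*x^2/27 + 38*x/81 + 40/81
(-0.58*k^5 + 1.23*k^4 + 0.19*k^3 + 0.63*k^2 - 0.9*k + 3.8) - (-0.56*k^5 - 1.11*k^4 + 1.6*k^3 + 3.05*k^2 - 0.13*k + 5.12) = -0.0199999999999999*k^5 + 2.34*k^4 - 1.41*k^3 - 2.42*k^2 - 0.77*k - 1.32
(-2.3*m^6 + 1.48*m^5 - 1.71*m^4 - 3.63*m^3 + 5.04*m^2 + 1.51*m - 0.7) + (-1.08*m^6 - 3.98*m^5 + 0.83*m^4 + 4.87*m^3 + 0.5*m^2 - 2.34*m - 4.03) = -3.38*m^6 - 2.5*m^5 - 0.88*m^4 + 1.24*m^3 + 5.54*m^2 - 0.83*m - 4.73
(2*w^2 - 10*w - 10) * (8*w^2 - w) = 16*w^4 - 82*w^3 - 70*w^2 + 10*w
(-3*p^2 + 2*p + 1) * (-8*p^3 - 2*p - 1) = 24*p^5 - 16*p^4 - 2*p^3 - p^2 - 4*p - 1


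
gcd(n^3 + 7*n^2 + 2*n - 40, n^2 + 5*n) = n + 5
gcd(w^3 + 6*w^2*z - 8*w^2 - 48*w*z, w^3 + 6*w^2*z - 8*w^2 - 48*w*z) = w^3 + 6*w^2*z - 8*w^2 - 48*w*z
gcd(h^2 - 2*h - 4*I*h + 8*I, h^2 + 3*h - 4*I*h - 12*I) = h - 4*I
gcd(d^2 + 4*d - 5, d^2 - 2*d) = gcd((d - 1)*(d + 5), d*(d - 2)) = 1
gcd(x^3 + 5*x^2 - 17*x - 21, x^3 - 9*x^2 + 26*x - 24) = x - 3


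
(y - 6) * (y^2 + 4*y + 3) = y^3 - 2*y^2 - 21*y - 18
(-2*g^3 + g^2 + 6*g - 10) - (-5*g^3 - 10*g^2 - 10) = 3*g^3 + 11*g^2 + 6*g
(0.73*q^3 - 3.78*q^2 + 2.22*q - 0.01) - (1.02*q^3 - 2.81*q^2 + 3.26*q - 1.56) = -0.29*q^3 - 0.97*q^2 - 1.04*q + 1.55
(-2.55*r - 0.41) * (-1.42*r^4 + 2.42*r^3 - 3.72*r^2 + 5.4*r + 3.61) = 3.621*r^5 - 5.5888*r^4 + 8.4938*r^3 - 12.2448*r^2 - 11.4195*r - 1.4801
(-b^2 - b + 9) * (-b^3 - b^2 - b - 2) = b^5 + 2*b^4 - 7*b^3 - 6*b^2 - 7*b - 18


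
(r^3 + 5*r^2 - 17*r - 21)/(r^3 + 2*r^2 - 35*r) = (r^2 - 2*r - 3)/(r*(r - 5))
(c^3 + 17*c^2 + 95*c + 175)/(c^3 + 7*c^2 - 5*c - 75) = (c + 7)/(c - 3)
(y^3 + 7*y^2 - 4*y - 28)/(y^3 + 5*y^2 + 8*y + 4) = (y^2 + 5*y - 14)/(y^2 + 3*y + 2)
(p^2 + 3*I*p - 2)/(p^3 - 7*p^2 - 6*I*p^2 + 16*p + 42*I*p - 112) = (p + I)/(p^2 - p*(7 + 8*I) + 56*I)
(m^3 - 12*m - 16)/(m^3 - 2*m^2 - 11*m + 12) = (m^2 + 4*m + 4)/(m^2 + 2*m - 3)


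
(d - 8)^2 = d^2 - 16*d + 64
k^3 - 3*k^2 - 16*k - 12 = (k - 6)*(k + 1)*(k + 2)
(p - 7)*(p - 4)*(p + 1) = p^3 - 10*p^2 + 17*p + 28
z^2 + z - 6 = (z - 2)*(z + 3)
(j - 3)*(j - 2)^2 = j^3 - 7*j^2 + 16*j - 12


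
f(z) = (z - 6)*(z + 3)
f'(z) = 2*z - 3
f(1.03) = -20.03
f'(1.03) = -0.94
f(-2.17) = -6.78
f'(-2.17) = -7.34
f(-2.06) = -7.58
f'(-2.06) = -7.12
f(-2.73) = -2.36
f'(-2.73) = -8.46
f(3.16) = -17.49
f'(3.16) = 3.32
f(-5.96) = 35.40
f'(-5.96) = -14.92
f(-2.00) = -8.00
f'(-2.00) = -7.00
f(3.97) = -14.15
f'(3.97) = 4.94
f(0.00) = -18.00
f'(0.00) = -3.00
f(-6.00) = 36.00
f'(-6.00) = -15.00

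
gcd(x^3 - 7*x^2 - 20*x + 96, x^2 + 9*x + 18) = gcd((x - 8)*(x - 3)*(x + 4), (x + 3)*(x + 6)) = 1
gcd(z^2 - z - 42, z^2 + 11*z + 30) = z + 6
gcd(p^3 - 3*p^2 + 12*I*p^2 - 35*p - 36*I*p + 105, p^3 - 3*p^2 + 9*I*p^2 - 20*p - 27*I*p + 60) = p^2 + p*(-3 + 5*I) - 15*I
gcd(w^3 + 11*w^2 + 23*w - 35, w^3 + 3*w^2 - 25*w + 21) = w^2 + 6*w - 7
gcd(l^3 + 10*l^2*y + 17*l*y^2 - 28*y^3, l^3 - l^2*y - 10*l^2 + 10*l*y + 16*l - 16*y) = -l + y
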